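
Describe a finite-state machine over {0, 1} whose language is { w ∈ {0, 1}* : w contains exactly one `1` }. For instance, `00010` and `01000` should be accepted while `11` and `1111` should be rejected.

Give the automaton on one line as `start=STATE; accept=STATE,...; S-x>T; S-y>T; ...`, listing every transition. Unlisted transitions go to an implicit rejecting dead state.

start=q0; accept=q1; q0-0>q0; q0-1>q1; q1-0>q1; q1-1>q2; q2-0>q2; q2-1>q2

Only the number of `1`s matters, and only up to 2. Make a chain q0 → q1 → q2 advanced by each `1` (with q2 absorbing); every other symbol self-loops. The accepting set is {q1}.
A 3-state machine:
        0   1  
>  q0   q0  q1 
 * q1   q1  q2 
   q2   q2  q2 
(> = start, * = accepting)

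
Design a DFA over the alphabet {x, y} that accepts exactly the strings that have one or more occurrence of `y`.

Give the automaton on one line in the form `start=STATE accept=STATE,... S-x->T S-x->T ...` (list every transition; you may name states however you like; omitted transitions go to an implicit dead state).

Only the number of `y`s matters, and only up to 2. Make a chain A → B → C advanced by each `y` (with C absorbing); every other symbol self-loops. The accepting set is {B, C}.
With 3 states:
       x  y 
>  A   A  B 
 * B   B  C 
 * C   C  C 
(> = start, * = accepting)

start=A accept=B,C A-x->A A-y->B B-x->B B-y->C C-x->C C-y->C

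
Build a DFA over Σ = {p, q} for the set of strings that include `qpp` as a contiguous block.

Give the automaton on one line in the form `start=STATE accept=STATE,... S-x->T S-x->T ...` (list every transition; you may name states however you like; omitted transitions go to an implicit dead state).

start=S0 accept=S3 S0-p->S0 S0-q->S1 S1-p->S2 S1-q->S1 S2-p->S3 S2-q->S1 S3-p->S3 S3-q->S3

States S0..S2 record the length of the longest prefix of `qpp` that matches the current input suffix. Reaching S3 means `qpp` has been seen, and we stay there forever. Accept from S3.
With 4 states:
        p   q  
>  S0   S0  S1 
   S1   S2  S1 
   S2   S3  S1 
 * S3   S3  S3 
(> = start, * = accepting)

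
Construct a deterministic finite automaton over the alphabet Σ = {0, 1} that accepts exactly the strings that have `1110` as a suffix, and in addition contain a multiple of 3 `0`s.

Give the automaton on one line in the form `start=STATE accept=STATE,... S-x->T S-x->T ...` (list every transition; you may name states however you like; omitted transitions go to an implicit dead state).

Run two small machines in parallel and take their product. One (5 states) tracks how much of the suffix `1110` has currently been matched; the other (3 states) tracks the count of `0`s modulo 3. Each combined state is a pair, one component from each; accept when both components accept. After merging equivalent states the machine shrinks.
With 7 states:
        0   1  
>  s0   s1  s0 
   s1   s2  s1 
   s2   s0  s3 
   s3   s0  s4 
   s4   s0  s5 
   s5   s6  s5 
 * s6   s1  s0 
(> = start, * = accepting)

start=s0 accept=s6 s0-0->s1 s0-1->s0 s1-0->s2 s1-1->s1 s2-0->s0 s2-1->s3 s3-0->s0 s3-1->s4 s4-0->s0 s4-1->s5 s5-0->s6 s5-1->s5 s6-0->s1 s6-1->s0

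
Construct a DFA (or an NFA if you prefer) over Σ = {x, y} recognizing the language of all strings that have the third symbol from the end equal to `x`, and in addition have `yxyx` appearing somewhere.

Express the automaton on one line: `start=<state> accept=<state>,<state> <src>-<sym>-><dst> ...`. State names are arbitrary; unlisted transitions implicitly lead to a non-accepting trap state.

Build one automaton per condition and run them in lockstep. The first has 15 states tracking the last 3 symbols read; the second has 5 states tracking whether and how much of `yxyx` has been seen. A product state is a pair (one from each), accepting exactly when both do. Minimizing collapses redundant product states.
With 12 states:
          x    y  
>  q0     q0   q1 
   q1     q2   q1 
   q2     q0   q3 
   q3     q4   q1 
 * q4     q5   q6 
   q5     q7   q8 
   q6     q4   q9 
 * q7     q7   q8 
 * q8     q4   q9 
 * q9    q10  q11 
   q10    q5   q6 
   q11   q10  q11 
(> = start, * = accepting)

start=q0 accept=q4,q7,q8,q9 q0-x->q0 q0-y->q1 q1-x->q2 q1-y->q1 q2-x->q0 q2-y->q3 q3-x->q4 q3-y->q1 q4-x->q5 q4-y->q6 q5-x->q7 q5-y->q8 q6-x->q4 q6-y->q9 q7-x->q7 q7-y->q8 q8-x->q4 q8-y->q9 q9-x->q10 q9-y->q11 q10-x->q5 q10-y->q6 q11-x->q10 q11-y->q11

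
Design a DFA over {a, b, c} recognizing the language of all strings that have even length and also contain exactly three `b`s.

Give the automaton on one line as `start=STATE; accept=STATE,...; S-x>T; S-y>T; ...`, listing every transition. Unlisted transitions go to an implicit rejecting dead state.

Handle the two conditions separately and then intersect. One (2 states) tracks the input length modulo 2; the other (5 states) tracks the count of `b`s, saturating at 4. Each combined state is a pair, one component from each; accept when both components accept. Equivalent product states are then merged.
        a   b   c  
>  S0   S1  S2  S1 
   S1   S0  S3  S0 
   S2   S3  S4  S3 
   S3   S2  S5  S2 
   S4   S5  S6  S5 
   S5   S4  S7  S4 
   S6   S7  S8  S7 
 * S7   S6  S8  S6 
   S8   S8  S8  S8 
(> = start, * = accepting)

start=S0; accept=S7; S0-a>S1; S0-b>S2; S0-c>S1; S1-a>S0; S1-b>S3; S1-c>S0; S2-a>S3; S2-b>S4; S2-c>S3; S3-a>S2; S3-b>S5; S3-c>S2; S4-a>S5; S4-b>S6; S4-c>S5; S5-a>S4; S5-b>S7; S5-c>S4; S6-a>S7; S6-b>S8; S6-c>S7; S7-a>S6; S7-b>S8; S7-c>S6; S8-a>S8; S8-b>S8; S8-c>S8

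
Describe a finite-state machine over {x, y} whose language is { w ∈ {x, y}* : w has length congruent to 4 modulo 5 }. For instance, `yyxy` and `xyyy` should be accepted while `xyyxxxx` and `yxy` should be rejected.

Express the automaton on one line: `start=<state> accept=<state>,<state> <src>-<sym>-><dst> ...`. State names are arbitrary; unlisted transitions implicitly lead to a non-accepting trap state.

start=S0 accept=S4 S0-x->S1 S0-y->S1 S1-x->S2 S1-y->S2 S2-x->S3 S2-y->S3 S3-x->S4 S3-y->S4 S4-x->S0 S4-y->S0

Only the length mod 5 matters, so use a 5-cycle: from any state, every input symbol moves to the next state, wrapping S4 back to S0. Mark S4 accepting.
        x   y  
>  S0   S1  S1 
   S1   S2  S2 
   S2   S3  S3 
   S3   S4  S4 
 * S4   S0  S0 
(> = start, * = accepting)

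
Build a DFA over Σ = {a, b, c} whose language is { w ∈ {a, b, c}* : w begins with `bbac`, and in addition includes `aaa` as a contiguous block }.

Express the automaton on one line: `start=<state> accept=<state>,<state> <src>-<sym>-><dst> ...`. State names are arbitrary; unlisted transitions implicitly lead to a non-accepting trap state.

start=q0 accept=q8 q0-a->q1 q0-b->q2 q0-c->q1 q1-a->q1 q1-b->q1 q1-c->q1 q2-a->q1 q2-b->q3 q2-c->q1 q3-a->q4 q3-b->q1 q3-c->q1 q4-a->q1 q4-b->q1 q4-c->q5 q5-a->q6 q5-b->q5 q5-c->q5 q6-a->q7 q6-b->q5 q6-c->q5 q7-a->q8 q7-b->q5 q7-c->q5 q8-a->q8 q8-b->q8 q8-c->q8

Handle the two conditions separately and then intersect. The first has 6 states tracking whether the input so far still matches the prefix `bbac`; the second has 4 states tracking whether and how much of `aaa` has been seen. A product state is a pair (one from each), accepting exactly when both do. Equivalent product states are then merged.
9 states suffice.
        a   b   c  
>  q0   q1  q2  q1 
   q1   q1  q1  q1 
   q2   q1  q3  q1 
   q3   q4  q1  q1 
   q4   q1  q1  q5 
   q5   q6  q5  q5 
   q6   q7  q5  q5 
   q7   q8  q5  q5 
 * q8   q8  q8  q8 
(> = start, * = accepting)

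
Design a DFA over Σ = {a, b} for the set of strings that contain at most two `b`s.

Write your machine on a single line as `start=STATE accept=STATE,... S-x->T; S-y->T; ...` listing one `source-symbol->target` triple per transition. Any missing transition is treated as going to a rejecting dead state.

Only the number of `b`s matters, and only up to 3. Make a chain q0 → q1 → q2 → q3 advanced by each `b` (with q3 absorbing); every other symbol self-loops. The accepting set is {q0, q1, q2}.
4 states suffice.
        a   b  
>* q0   q0  q1 
 * q1   q1  q2 
 * q2   q2  q3 
   q3   q3  q3 
(> = start, * = accepting)

start=q0; accept=q0,q1,q2; q0-a->q0; q0-b->q1; q1-a->q1; q1-b->q2; q2-a->q2; q2-b->q3; q3-a->q3; q3-b->q3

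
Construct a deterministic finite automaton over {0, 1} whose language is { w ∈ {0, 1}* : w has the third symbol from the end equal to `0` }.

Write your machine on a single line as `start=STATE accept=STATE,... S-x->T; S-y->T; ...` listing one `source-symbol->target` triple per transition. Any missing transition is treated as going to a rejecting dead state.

Because acceptance depends on a position counted from the end, the machine has to buffer the most recent 3 symbols. Make each state the string of the last up-to-3 symbols read; on input `x` shift the window left and append `x`. Accept when the buffered window has length 3 and begins with `0`.
15 states suffice.
          0    1  
>  q0     q1   q2 
   q1     q3   q4 
   q2     q5   q6 
   q3     q7   q8 
   q4     q9  q10 
   q5    q11  q12 
   q6    q13  q14 
 * q7     q7   q8 
 * q8     q9  q10 
 * q9    q11  q12 
 * q10   q13  q14 
   q11    q7   q8 
   q12    q9  q10 
   q13   q11  q12 
   q14   q13  q14 
(> = start, * = accepting)

start=q0; accept=q7,q8,q9,q10; q0-0->q1; q0-1->q2; q1-0->q3; q1-1->q4; q2-0->q5; q2-1->q6; q3-0->q7; q3-1->q8; q4-0->q9; q4-1->q10; q5-0->q11; q5-1->q12; q6-0->q13; q6-1->q14; q7-0->q7; q7-1->q8; q8-0->q9; q8-1->q10; q9-0->q11; q9-1->q12; q10-0->q13; q10-1->q14; q11-0->q7; q11-1->q8; q12-0->q9; q12-1->q10; q13-0->q11; q13-1->q12; q14-0->q13; q14-1->q14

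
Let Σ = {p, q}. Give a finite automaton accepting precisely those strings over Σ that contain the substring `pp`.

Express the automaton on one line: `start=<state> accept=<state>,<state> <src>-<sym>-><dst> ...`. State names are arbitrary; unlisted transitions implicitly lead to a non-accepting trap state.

States A..B record the length of the longest prefix of `pp` that matches the current input suffix. Reaching C means `pp` has been seen, and we stay there forever. Accept from C.
A 3-state machine:
       p  q 
>  A   B  A 
   B   C  A 
 * C   C  C 
(> = start, * = accepting)

start=A accept=C A-p->B A-q->A B-p->C B-q->A C-p->C C-q->C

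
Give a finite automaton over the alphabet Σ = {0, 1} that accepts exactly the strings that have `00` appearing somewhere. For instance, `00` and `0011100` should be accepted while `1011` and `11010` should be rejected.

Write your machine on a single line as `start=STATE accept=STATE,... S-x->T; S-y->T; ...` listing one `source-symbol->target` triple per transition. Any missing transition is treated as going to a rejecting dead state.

Track how much of `00` has been matched so far: state s0 is no progress, s2 is the absorbing accept state reached once `00` has occurred. Intermediate states record partial matches; on a mismatch, fall back to the longest reusable overlap.
With 3 states:
        0   1  
>  s0   s1  s0 
   s1   s2  s0 
 * s2   s2  s2 
(> = start, * = accepting)

start=s0; accept=s2; s0-0->s1; s0-1->s0; s1-0->s2; s1-1->s0; s2-0->s2; s2-1->s2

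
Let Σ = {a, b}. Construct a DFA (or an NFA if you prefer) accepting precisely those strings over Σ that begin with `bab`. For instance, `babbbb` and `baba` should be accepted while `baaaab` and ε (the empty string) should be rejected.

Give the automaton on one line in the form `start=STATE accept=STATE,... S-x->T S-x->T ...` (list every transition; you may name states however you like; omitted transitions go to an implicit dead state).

start=s0 accept=s3 s0-a->s4 s0-b->s1 s1-a->s2 s1-b->s4 s2-a->s4 s2-b->s3 s3-a->s3 s3-b->s3 s4-a->s4 s4-b->s4

Check the first 3 symbols one by one: s0 through s2 record how many have matched `bab` so far; any wrong symbol goes to the dead state s4. After all 3 match we enter the accepting sink s3.
5 states suffice.
        a   b  
>  s0   s4  s1 
   s1   s2  s4 
   s2   s4  s3 
 * s3   s3  s3 
   s4   s4  s4 
(> = start, * = accepting)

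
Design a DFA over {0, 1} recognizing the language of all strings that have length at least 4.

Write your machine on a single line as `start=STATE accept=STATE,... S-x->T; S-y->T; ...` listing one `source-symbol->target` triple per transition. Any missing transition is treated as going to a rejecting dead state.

We only need to distinguish lengths 0, 1, …, 4, and '>4'. Chain A → B → C → D → E → F on every symbol, with F looping. Accepting states: {E, F}.
With 6 states:
       0  1 
>  A   B  B 
   B   C  C 
   C   D  D 
   D   E  E 
 * E   F  F 
 * F   F  F 
(> = start, * = accepting)

start=A; accept=E,F; A-0->B; A-1->B; B-0->C; B-1->C; C-0->D; C-1->D; D-0->E; D-1->E; E-0->F; E-1->F; F-0->F; F-1->F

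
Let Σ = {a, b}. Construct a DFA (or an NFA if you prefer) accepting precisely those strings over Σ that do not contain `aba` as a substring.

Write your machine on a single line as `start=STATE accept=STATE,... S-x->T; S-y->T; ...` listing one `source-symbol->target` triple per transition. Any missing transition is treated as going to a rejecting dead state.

This is the complement of 'contains `aba`'. Use the same substring-matching states — s0 through s3 holding how much of `aba` has just been matched — but flip the accepting set: everything except the trap s3 accepts.
With 4 states:
        a   b  
>* s0   s1  s0 
 * s1   s1  s2 
 * s2   s3  s0 
   s3   s3  s3 
(> = start, * = accepting)

start=s0; accept=s0,s1,s2; s0-a->s1; s0-b->s0; s1-a->s1; s1-b->s2; s2-a->s3; s2-b->s0; s3-a->s3; s3-b->s3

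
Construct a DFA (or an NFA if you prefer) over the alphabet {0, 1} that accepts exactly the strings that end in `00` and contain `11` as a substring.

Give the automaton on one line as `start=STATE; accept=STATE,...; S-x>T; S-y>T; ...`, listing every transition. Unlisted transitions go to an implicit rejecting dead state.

Build one automaton per condition and run them in lockstep. One (3 states) tracks how much of the suffix `00` has currently been matched; the other (3 states) tracks whether and how much of `11` has been seen. Each combined state is a pair, one component from each; accept when both components accept. Minimizing collapses redundant product states.
With 5 states:
        0   1  
>  q0   q0  q1 
   q1   q0  q2 
   q2   q3  q2 
   q3   q4  q2 
 * q4   q4  q2 
(> = start, * = accepting)

start=q0; accept=q4; q0-0>q0; q0-1>q1; q1-0>q0; q1-1>q2; q2-0>q3; q2-1>q2; q3-0>q4; q3-1>q2; q4-0>q4; q4-1>q2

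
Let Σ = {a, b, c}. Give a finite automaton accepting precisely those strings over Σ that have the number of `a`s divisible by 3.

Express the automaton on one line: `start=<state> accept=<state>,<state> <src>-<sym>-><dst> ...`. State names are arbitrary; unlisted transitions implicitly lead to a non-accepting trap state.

start=q0 accept=q0 q0-a->q1 q0-b->q0 q0-c->q0 q1-a->q2 q1-b->q1 q1-c->q1 q2-a->q0 q2-b->q2 q2-c->q2

Keep the running count of `a`s modulo 3: each `a` advances along the cycle q0 → q1 → q2 → q0 while other symbols loop. Accept at q0.
3 states suffice.
        a   b   c  
>* q0   q1  q0  q0 
   q1   q2  q1  q1 
   q2   q0  q2  q2 
(> = start, * = accepting)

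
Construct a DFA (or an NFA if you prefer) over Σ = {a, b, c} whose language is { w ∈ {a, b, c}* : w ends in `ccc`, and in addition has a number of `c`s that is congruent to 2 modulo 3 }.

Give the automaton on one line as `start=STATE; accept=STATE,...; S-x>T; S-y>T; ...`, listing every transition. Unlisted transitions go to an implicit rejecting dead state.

start=q0; accept=q11; q0-a>q0; q0-b>q0; q0-c>q1; q1-a>q2; q1-b>q2; q1-c>q3; q2-a>q2; q2-b>q2; q2-c>q4; q3-a>q5; q3-b>q5; q3-c>q6; q4-a>q5; q4-b>q5; q4-c>q7; q5-a>q5; q5-b>q5; q5-c>q8; q6-a>q0; q6-b>q0; q6-c>q9; q7-a>q0; q7-b>q0; q7-c>q9; q8-a>q0; q8-b>q0; q8-c>q10; q9-a>q2; q9-b>q2; q9-c>q11; q10-a>q2; q10-b>q2; q10-c>q11; q11-a>q5; q11-b>q5; q11-c>q6

Run two small machines in parallel and take their product. The first has 4 states tracking how much of the suffix `ccc` has currently been matched; the second has 3 states tracking the count of `c`s modulo 3. A product state is a pair (one from each), accepting exactly when both do.
A 12-state machine:
          a    b    c  
>  q0     q0   q0   q1 
   q1     q2   q2   q3 
   q2     q2   q2   q4 
   q3     q5   q5   q6 
   q4     q5   q5   q7 
   q5     q5   q5   q8 
   q6     q0   q0   q9 
   q7     q0   q0   q9 
   q8     q0   q0  q10 
   q9     q2   q2  q11 
   q10    q2   q2  q11 
 * q11    q5   q5   q6 
(> = start, * = accepting)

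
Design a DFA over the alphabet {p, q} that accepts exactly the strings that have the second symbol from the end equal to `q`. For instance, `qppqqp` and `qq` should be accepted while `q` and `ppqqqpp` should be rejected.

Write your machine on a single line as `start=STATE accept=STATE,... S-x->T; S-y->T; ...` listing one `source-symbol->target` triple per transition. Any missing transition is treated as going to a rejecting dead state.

start=s0; accept=s5,s6; s0-p->s1; s0-q->s2; s1-p->s3; s1-q->s4; s2-p->s5; s2-q->s6; s3-p->s3; s3-q->s4; s4-p->s5; s4-q->s6; s5-p->s3; s5-q->s4; s6-p->s5; s6-q->s6

A DFA must remember the last 2 symbols (since which symbol is second-to-last isn't known until the input ends). Use one state per possible window of the last ≤2 symbols; accept from those whose window starts with `q`.
A 7-state machine:
        p   q  
>  s0   s1  s2 
   s1   s3  s4 
   s2   s5  s6 
   s3   s3  s4 
   s4   s5  s6 
 * s5   s3  s4 
 * s6   s5  s6 
(> = start, * = accepting)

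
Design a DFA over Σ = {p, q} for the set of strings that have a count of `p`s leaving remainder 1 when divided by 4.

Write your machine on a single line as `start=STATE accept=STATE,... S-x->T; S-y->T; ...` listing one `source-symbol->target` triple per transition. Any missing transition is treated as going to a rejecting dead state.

start=s0; accept=s1; s0-p->s1; s0-q->s0; s1-p->s2; s1-q->s1; s2-p->s3; s2-q->s2; s3-p->s0; s3-q->s3

Keep the running count of `p`s modulo 4: each `p` advances along the cycle s0 → s1 → s2 → s3 → s0 while other symbols loop. Accept at s1.
With 4 states:
        p   q  
>  s0   s1  s0 
 * s1   s2  s1 
   s2   s3  s2 
   s3   s0  s3 
(> = start, * = accepting)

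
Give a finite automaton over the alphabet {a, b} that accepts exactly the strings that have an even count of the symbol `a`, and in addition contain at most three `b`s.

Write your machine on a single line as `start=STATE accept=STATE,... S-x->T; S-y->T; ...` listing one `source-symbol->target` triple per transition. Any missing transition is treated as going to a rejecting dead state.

start=q0; accept=q0,q2,q4,q6; q0-a->q1; q0-b->q2; q1-a->q0; q1-b->q3; q2-a->q3; q2-b->q4; q3-a->q2; q3-b->q5; q4-a->q5; q4-b->q6; q5-a->q4; q5-b->q7; q6-a->q7; q6-b->q8; q7-a->q6; q7-b->q8; q8-a->q8; q8-b->q8

Handle the two conditions separately and then intersect. The first has 2 states tracking the count of `a`s modulo 2; the second has 5 states tracking the count of `b`s, saturating at 4. A product state is a pair (one from each), accepting exactly when both do. Minimizing collapses redundant product states.
9 states suffice.
        a   b  
>* q0   q1  q2 
   q1   q0  q3 
 * q2   q3  q4 
   q3   q2  q5 
 * q4   q5  q6 
   q5   q4  q7 
 * q6   q7  q8 
   q7   q6  q8 
   q8   q8  q8 
(> = start, * = accepting)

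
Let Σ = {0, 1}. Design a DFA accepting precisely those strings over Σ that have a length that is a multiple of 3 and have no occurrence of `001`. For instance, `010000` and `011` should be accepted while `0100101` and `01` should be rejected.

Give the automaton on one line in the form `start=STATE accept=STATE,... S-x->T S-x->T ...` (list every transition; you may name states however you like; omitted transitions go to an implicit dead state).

Run two small machines in parallel and take their product. The first has 3 states tracking the input length modulo 3; the second has 4 states tracking partial matches of the forbidden pattern `001`. A product state is a pair (one from each), accepting exactly when both do. Equivalent product states are then merged.
        0   1  
>* S0   S1  S2 
   S1   S3  S4 
   S2   S5  S4 
   S3   S6  S7 
   S4   S8  S0 
   S5   S6  S0 
 * S6   S9  S7 
   S7   S7  S7 
 * S8   S9  S2 
   S9   S3  S7 
(> = start, * = accepting)

start=S0 accept=S0,S6,S8 S0-0->S1 S0-1->S2 S1-0->S3 S1-1->S4 S2-0->S5 S2-1->S4 S3-0->S6 S3-1->S7 S4-0->S8 S4-1->S0 S5-0->S6 S5-1->S0 S6-0->S9 S6-1->S7 S7-0->S7 S7-1->S7 S8-0->S9 S8-1->S2 S9-0->S3 S9-1->S7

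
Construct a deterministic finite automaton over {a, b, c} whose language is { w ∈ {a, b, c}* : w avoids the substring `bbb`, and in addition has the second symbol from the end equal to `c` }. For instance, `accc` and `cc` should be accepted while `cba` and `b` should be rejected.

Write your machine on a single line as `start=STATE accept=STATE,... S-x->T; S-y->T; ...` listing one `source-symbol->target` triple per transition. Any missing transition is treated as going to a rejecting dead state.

Build one automaton per condition and run them in lockstep. One (4 states) tracks partial matches of the forbidden pattern `bbb`; the other (13 states) tracks the last 2 symbols read. Each combined state is a pair, one component from each; accept when both components accept. Minimizing collapses redundant product states.
An 8-state machine:
        a   b   c  
>  s0   s0  s1  s2 
   s1   s0  s3  s2 
   s2   s4  s5  s6 
   s3   s0  s7  s2 
 * s4   s0  s1  s2 
 * s5   s0  s3  s2 
 * s6   s4  s5  s6 
   s7   s7  s7  s7 
(> = start, * = accepting)

start=s0; accept=s4,s5,s6; s0-a->s0; s0-b->s1; s0-c->s2; s1-a->s0; s1-b->s3; s1-c->s2; s2-a->s4; s2-b->s5; s2-c->s6; s3-a->s0; s3-b->s7; s3-c->s2; s4-a->s0; s4-b->s1; s4-c->s2; s5-a->s0; s5-b->s3; s5-c->s2; s6-a->s4; s6-b->s5; s6-c->s6; s7-a->s7; s7-b->s7; s7-c->s7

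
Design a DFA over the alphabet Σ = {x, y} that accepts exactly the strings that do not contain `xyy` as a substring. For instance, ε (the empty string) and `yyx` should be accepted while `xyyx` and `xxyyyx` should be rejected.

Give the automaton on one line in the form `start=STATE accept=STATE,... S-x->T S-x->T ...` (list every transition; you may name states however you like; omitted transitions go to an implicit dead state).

start=A accept=A,B,C A-x->B A-y->A B-x->B B-y->C C-x->B C-y->D D-x->D D-y->D

Track partial matches of the forbidden pattern `xyy`. State D is a dead state reached once `xyy` has occurred; every other state accepts. A means no part of `xyy` is currently matched.
       x  y 
>* A   B  A 
 * B   B  C 
 * C   B  D 
   D   D  D 
(> = start, * = accepting)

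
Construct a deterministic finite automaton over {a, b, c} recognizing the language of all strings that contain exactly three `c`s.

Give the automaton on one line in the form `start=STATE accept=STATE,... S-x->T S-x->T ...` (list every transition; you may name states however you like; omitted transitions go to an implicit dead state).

Count `c`s, saturating at 4: states s0 through s3 mean 0 through 3 `c`s seen; s4 means more than 3. Each `c` increments (capped at s4); other symbols loop. Accept from {s3}.
With 5 states:
        a   b   c  
>  s0   s0  s0  s1 
   s1   s1  s1  s2 
   s2   s2  s2  s3 
 * s3   s3  s3  s4 
   s4   s4  s4  s4 
(> = start, * = accepting)

start=s0 accept=s3 s0-a->s0 s0-b->s0 s0-c->s1 s1-a->s1 s1-b->s1 s1-c->s2 s2-a->s2 s2-b->s2 s2-c->s3 s3-a->s3 s3-b->s3 s3-c->s4 s4-a->s4 s4-b->s4 s4-c->s4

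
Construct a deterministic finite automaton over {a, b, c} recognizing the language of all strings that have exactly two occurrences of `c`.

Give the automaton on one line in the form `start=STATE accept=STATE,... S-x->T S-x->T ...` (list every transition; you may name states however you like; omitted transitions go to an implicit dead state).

Count `c`s, saturating at 3: states S0 through S2 mean 0 through 2 `c`s seen; S3 means more than 2. Each `c` increments (capped at S3); other symbols loop. Accept from {S2}.
With 4 states:
        a   b   c  
>  S0   S0  S0  S1 
   S1   S1  S1  S2 
 * S2   S2  S2  S3 
   S3   S3  S3  S3 
(> = start, * = accepting)

start=S0 accept=S2 S0-a->S0 S0-b->S0 S0-c->S1 S1-a->S1 S1-b->S1 S1-c->S2 S2-a->S2 S2-b->S2 S2-c->S3 S3-a->S3 S3-b->S3 S3-c->S3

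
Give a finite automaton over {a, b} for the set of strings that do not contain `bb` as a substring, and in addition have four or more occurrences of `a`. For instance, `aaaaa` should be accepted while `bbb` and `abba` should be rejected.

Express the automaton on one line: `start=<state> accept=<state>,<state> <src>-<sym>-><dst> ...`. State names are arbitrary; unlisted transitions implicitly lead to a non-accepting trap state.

start=q0 accept=q8,q10 q0-a->q1 q0-b->q2 q1-a->q3 q1-b->q4 q2-a->q1 q2-b->q5 q3-a->q6 q3-b->q7 q4-a->q3 q4-b->q5 q5-a->q5 q5-b->q5 q6-a->q8 q6-b->q9 q7-a->q6 q7-b->q5 q8-a->q8 q8-b->q10 q9-a->q8 q9-b->q5 q10-a->q8 q10-b->q5

Run two small machines in parallel and take their product. One (3 states) tracks partial matches of the forbidden pattern `bb`; the other (6 states) tracks the count of `a`s, saturating at 5. Each combined state is a pair, one component from each; accept when both components accept. After merging equivalent states the machine shrinks.
An 11-state machine:
          a    b  
>  q0     q1   q2 
   q1     q3   q4 
   q2     q1   q5 
   q3     q6   q7 
   q4     q3   q5 
   q5     q5   q5 
   q6     q8   q9 
   q7     q6   q5 
 * q8     q8  q10 
   q9     q8   q5 
 * q10    q8   q5 
(> = start, * = accepting)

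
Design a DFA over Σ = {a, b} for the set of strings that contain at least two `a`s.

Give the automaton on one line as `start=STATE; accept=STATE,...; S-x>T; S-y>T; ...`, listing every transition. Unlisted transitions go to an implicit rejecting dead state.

start=s0; accept=s2,s3; s0-a>s1; s0-b>s0; s1-a>s2; s1-b>s1; s2-a>s3; s2-b>s2; s3-a>s3; s3-b>s3

Only the number of `a`s matters, and only up to 3. Make a chain s0 → s1 → s2 → s3 advanced by each `a` (with s3 absorbing); every other symbol self-loops. The accepting set is {s2, s3}.
4 states suffice.
        a   b  
>  s0   s1  s0 
   s1   s2  s1 
 * s2   s3  s2 
 * s3   s3  s3 
(> = start, * = accepting)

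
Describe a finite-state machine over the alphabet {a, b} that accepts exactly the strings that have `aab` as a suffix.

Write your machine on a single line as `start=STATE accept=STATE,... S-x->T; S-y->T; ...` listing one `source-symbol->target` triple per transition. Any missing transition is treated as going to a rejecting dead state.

start=S0; accept=S3; S0-a->S1; S0-b->S0; S1-a->S2; S1-b->S0; S2-a->S2; S2-b->S3; S3-a->S1; S3-b->S0

Remember how much of `aab` the current input suffix matches. State S0 means no match yet; S1 means the last symbol is `a`; S2 means the last 2 symbols are `aa`; S3 means the last 3 symbols are `aab`. Only S3 accepts. On a mismatch, fall back to the longest proper suffix that is still a prefix of `aab`.
4 states suffice.
        a   b  
>  S0   S1  S0 
   S1   S2  S0 
   S2   S2  S3 
 * S3   S1  S0 
(> = start, * = accepting)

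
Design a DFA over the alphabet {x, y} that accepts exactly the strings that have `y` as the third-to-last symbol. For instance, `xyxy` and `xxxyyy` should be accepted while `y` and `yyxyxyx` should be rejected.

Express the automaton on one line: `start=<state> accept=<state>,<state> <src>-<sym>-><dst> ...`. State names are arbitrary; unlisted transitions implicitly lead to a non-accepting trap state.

start=s0 accept=s11,s12,s13,s14 s0-x->s1 s0-y->s2 s1-x->s3 s1-y->s4 s2-x->s5 s2-y->s6 s3-x->s7 s3-y->s8 s4-x->s9 s4-y->s10 s5-x->s11 s5-y->s12 s6-x->s13 s6-y->s14 s7-x->s7 s7-y->s8 s8-x->s9 s8-y->s10 s9-x->s11 s9-y->s12 s10-x->s13 s10-y->s14 s11-x->s7 s11-y->s8 s12-x->s9 s12-y->s10 s13-x->s11 s13-y->s12 s14-x->s13 s14-y->s14

A DFA must remember the last 3 symbols (since which symbol is third-to-last isn't known until the input ends). Use one state per possible window of the last ≤3 symbols; accept from those whose window starts with `y`.
15 states suffice.
          x    y  
>  s0     s1   s2 
   s1     s3   s4 
   s2     s5   s6 
   s3     s7   s8 
   s4     s9  s10 
   s5    s11  s12 
   s6    s13  s14 
   s7     s7   s8 
   s8     s9  s10 
   s9    s11  s12 
   s10   s13  s14 
 * s11    s7   s8 
 * s12    s9  s10 
 * s13   s11  s12 
 * s14   s13  s14 
(> = start, * = accepting)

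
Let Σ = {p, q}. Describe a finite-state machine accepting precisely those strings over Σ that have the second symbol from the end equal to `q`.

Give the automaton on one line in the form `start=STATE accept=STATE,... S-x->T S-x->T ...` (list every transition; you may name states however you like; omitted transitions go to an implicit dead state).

start=S0 accept=S5,S6 S0-p->S1 S0-q->S2 S1-p->S3 S1-q->S4 S2-p->S5 S2-q->S6 S3-p->S3 S3-q->S4 S4-p->S5 S4-q->S6 S5-p->S3 S5-q->S4 S6-p->S5 S6-q->S6

Because acceptance depends on a position counted from the end, the machine has to buffer the most recent 2 symbols. Make each state the string of the last up-to-2 symbols read; on input `x` shift the window left and append `x`. Accept when the buffered window has length 2 and begins with `q`.
With 7 states:
        p   q  
>  S0   S1  S2 
   S1   S3  S4 
   S2   S5  S6 
   S3   S3  S4 
   S4   S5  S6 
 * S5   S3  S4 
 * S6   S5  S6 
(> = start, * = accepting)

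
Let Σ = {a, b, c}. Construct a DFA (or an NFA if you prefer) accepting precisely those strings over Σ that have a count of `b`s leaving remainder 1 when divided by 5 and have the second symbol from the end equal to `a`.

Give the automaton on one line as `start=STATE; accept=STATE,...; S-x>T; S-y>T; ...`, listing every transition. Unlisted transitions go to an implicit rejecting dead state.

Run two small machines in parallel and take their product. One (5 states) tracks the count of `b`s modulo 5; the other (13 states) tracks the last 2 symbols read. Each combined state is a pair, one component from each; accept when both components accept. Minimizing collapses redundant product states.
        a   b   c  
>  q0   q1  q2  q0 
   q1   q1  q3  q0 
   q2   q4  q5  q2 
 * q3   q4  q5  q2 
   q4   q6  q5  q3 
   q5   q5  q7  q5 
 * q6   q6  q5  q3 
   q7   q7  q8  q7 
   q8   q8  q0  q8 
(> = start, * = accepting)

start=q0; accept=q3,q6; q0-a>q1; q0-b>q2; q0-c>q0; q1-a>q1; q1-b>q3; q1-c>q0; q2-a>q4; q2-b>q5; q2-c>q2; q3-a>q4; q3-b>q5; q3-c>q2; q4-a>q6; q4-b>q5; q4-c>q3; q5-a>q5; q5-b>q7; q5-c>q5; q6-a>q6; q6-b>q5; q6-c>q3; q7-a>q7; q7-b>q8; q7-c>q7; q8-a>q8; q8-b>q0; q8-c>q8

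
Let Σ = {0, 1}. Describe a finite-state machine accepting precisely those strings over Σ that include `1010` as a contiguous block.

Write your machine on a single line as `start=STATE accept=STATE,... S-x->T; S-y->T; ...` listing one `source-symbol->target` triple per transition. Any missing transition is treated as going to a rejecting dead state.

Track how much of `1010` has been matched so far: state S0 is no progress, S4 is the absorbing accept state reached once `1010` has occurred. Intermediate states record partial matches; on a mismatch, fall back to the longest reusable overlap.
With 5 states:
        0   1  
>  S0   S0  S1 
   S1   S2  S1 
   S2   S0  S3 
   S3   S4  S1 
 * S4   S4  S4 
(> = start, * = accepting)

start=S0; accept=S4; S0-0->S0; S0-1->S1; S1-0->S2; S1-1->S1; S2-0->S0; S2-1->S3; S3-0->S4; S3-1->S1; S4-0->S4; S4-1->S4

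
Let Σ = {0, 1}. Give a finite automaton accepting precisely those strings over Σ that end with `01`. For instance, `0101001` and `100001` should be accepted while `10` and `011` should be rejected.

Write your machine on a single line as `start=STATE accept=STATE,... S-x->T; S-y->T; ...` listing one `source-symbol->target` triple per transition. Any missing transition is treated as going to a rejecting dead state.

Let each state record the length of the longest suffix of the input read so far that is also a prefix of `01`. s1 means the last symbol is `0`; s2 means the last 2 symbols are `01`. Accept only at s2, where the string currently ends in `01`.
3 states suffice.
        0   1  
>  s0   s1  s0 
   s1   s1  s2 
 * s2   s1  s0 
(> = start, * = accepting)

start=s0; accept=s2; s0-0->s1; s0-1->s0; s1-0->s1; s1-1->s2; s2-0->s1; s2-1->s0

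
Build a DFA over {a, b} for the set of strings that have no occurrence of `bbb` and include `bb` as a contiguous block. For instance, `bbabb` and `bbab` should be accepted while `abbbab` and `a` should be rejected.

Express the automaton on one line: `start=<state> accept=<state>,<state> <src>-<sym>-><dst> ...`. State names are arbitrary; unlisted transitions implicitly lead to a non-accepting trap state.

Run two small machines in parallel and take their product. One (4 states) tracks partial matches of the forbidden pattern `bbb`; the other (3 states) tracks whether and how much of `bb` has been seen. Each combined state is a pair, one component from each; accept when both components accept.
With 6 states:
        a   b  
>  q0   q0  q1 
   q1   q0  q2 
 * q2   q3  q4 
 * q3   q3  q5 
   q4   q4  q4 
 * q5   q3  q2 
(> = start, * = accepting)

start=q0 accept=q2,q3,q5 q0-a->q0 q0-b->q1 q1-a->q0 q1-b->q2 q2-a->q3 q2-b->q4 q3-a->q3 q3-b->q5 q4-a->q4 q4-b->q4 q5-a->q3 q5-b->q2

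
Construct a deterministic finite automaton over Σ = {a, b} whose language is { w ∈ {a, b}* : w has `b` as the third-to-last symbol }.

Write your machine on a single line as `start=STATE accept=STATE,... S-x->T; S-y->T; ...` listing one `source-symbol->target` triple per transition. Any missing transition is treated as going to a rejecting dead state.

start=S0; accept=S11,S12,S13,S14; S0-a->S1; S0-b->S2; S1-a->S3; S1-b->S4; S2-a->S5; S2-b->S6; S3-a->S7; S3-b->S8; S4-a->S9; S4-b->S10; S5-a->S11; S5-b->S12; S6-a->S13; S6-b->S14; S7-a->S7; S7-b->S8; S8-a->S9; S8-b->S10; S9-a->S11; S9-b->S12; S10-a->S13; S10-b->S14; S11-a->S7; S11-b->S8; S12-a->S9; S12-b->S10; S13-a->S11; S13-b->S12; S14-a->S13; S14-b->S14

A DFA must remember the last 3 symbols (since which symbol is third-to-last isn't known until the input ends). Use one state per possible window of the last ≤3 symbols; accept from those whose window starts with `b`.
With 15 states:
          a    b  
>  S0     S1   S2 
   S1     S3   S4 
   S2     S5   S6 
   S3     S7   S8 
   S4     S9  S10 
   S5    S11  S12 
   S6    S13  S14 
   S7     S7   S8 
   S8     S9  S10 
   S9    S11  S12 
   S10   S13  S14 
 * S11    S7   S8 
 * S12    S9  S10 
 * S13   S11  S12 
 * S14   S13  S14 
(> = start, * = accepting)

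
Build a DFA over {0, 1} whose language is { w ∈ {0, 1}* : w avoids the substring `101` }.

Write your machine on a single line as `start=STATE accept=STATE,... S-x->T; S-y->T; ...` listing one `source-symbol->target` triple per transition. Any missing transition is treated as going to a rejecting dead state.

Track partial matches of the forbidden pattern `101`. State S3 is a dead state reached once `101` has occurred; every other state accepts. S0 means no part of `101` is currently matched.
4 states suffice.
        0   1  
>* S0   S0  S1 
 * S1   S2  S1 
 * S2   S0  S3 
   S3   S3  S3 
(> = start, * = accepting)

start=S0; accept=S0,S1,S2; S0-0->S0; S0-1->S1; S1-0->S2; S1-1->S1; S2-0->S0; S2-1->S3; S3-0->S3; S3-1->S3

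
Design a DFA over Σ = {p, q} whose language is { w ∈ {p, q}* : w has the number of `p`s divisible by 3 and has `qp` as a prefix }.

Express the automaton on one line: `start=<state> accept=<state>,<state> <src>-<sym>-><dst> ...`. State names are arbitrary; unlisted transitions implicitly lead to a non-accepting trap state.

start=A accept=F A-p->B A-q->C B-p->B B-q->B C-p->D C-q->B D-p->E D-q->D E-p->F E-q->E F-p->D F-q->F

Build one automaton per condition and run them in lockstep. The first has 3 states tracking the count of `p`s modulo 3; the second has 4 states tracking whether the input so far still matches the prefix `qp`. A product state is a pair (one from each), accepting exactly when both do. Minimizing collapses redundant product states.
A 6-state machine:
       p  q 
>  A   B  C 
   B   B  B 
   C   D  B 
   D   E  D 
   E   F  E 
 * F   D  F 
(> = start, * = accepting)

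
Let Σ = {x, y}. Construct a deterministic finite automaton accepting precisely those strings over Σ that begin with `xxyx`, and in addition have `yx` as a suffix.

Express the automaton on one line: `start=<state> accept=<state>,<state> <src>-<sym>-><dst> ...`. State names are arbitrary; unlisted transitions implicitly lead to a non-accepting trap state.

Handle the two conditions separately and then intersect. The first has 6 states tracking whether the input so far still matches the prefix `xxyx`; the second has 3 states tracking how much of the suffix `yx` has currently been matched. A product state is a pair (one from each), accepting exactly when both do. Equivalent product states are then merged.
        x   y  
>  s0   s1  s2 
   s1   s3  s2 
   s2   s2  s2 
   s3   s2  s4 
   s4   s5  s2 
 * s5   s6  s7 
   s6   s6  s7 
   s7   s5  s7 
(> = start, * = accepting)

start=s0 accept=s5 s0-x->s1 s0-y->s2 s1-x->s3 s1-y->s2 s2-x->s2 s2-y->s2 s3-x->s2 s3-y->s4 s4-x->s5 s4-y->s2 s5-x->s6 s5-y->s7 s6-x->s6 s6-y->s7 s7-x->s5 s7-y->s7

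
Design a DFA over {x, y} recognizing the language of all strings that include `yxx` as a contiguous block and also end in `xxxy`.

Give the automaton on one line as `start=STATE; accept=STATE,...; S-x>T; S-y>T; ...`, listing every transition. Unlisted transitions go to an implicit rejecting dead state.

start=A; accept=F; A-x>A; A-y>B; B-x>C; B-y>B; C-x>D; C-y>B; D-x>E; D-y>B; E-x>E; E-y>F; F-x>C; F-y>B

Build one automaton per condition and run them in lockstep. One (4 states) tracks whether and how much of `yxx` has been seen; the other (5 states) tracks how much of the suffix `xxxy` has currently been matched. Each combined state is a pair, one component from each; accept when both components accept. Equivalent product states are then merged.
With 6 states:
       x  y 
>  A   A  B 
   B   C  B 
   C   D  B 
   D   E  B 
   E   E  F 
 * F   C  B 
(> = start, * = accepting)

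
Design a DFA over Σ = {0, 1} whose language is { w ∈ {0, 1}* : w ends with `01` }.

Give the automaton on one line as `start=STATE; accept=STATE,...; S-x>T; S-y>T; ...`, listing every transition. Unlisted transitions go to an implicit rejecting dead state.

Let each state record the length of the longest suffix of the input read so far that is also a prefix of `01`. B means the last symbol is `0`; C means the last 2 symbols are `01`. Accept only at C, where the string currently ends in `01`.
       0  1 
>  A   B  A 
   B   B  C 
 * C   B  A 
(> = start, * = accepting)

start=A; accept=C; A-0>B; A-1>A; B-0>B; B-1>C; C-0>B; C-1>A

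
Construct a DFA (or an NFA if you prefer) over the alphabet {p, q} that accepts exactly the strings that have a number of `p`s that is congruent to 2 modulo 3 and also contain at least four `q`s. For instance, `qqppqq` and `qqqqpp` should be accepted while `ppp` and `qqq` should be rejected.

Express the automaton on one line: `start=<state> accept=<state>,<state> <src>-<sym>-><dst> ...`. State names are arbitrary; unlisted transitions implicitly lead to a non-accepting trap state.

Handle the two conditions separately and then intersect. One (3 states) tracks the count of `p`s modulo 3; the other (6 states) tracks the count of `q`s, saturating at 5. Each combined state is a pair, one component from each; accept when both components accept. Minimizing collapses redundant product states.
With 15 states:
          p    q  
>  S0     S1   S2 
   S1     S3   S4 
   S2     S4   S5 
   S3     S0   S6 
   S4     S6   S7 
   S5     S7   S8 
   S6     S2   S9 
   S7     S9  S10 
   S8    S10  S11 
   S9     S5  S12 
   S10   S12  S13 
   S11   S13  S11 
   S12    S8  S14 
   S13   S14  S13 
 * S14   S11  S14 
(> = start, * = accepting)

start=S0 accept=S14 S0-p->S1 S0-q->S2 S1-p->S3 S1-q->S4 S2-p->S4 S2-q->S5 S3-p->S0 S3-q->S6 S4-p->S6 S4-q->S7 S5-p->S7 S5-q->S8 S6-p->S2 S6-q->S9 S7-p->S9 S7-q->S10 S8-p->S10 S8-q->S11 S9-p->S5 S9-q->S12 S10-p->S12 S10-q->S13 S11-p->S13 S11-q->S11 S12-p->S8 S12-q->S14 S13-p->S14 S13-q->S13 S14-p->S11 S14-q->S14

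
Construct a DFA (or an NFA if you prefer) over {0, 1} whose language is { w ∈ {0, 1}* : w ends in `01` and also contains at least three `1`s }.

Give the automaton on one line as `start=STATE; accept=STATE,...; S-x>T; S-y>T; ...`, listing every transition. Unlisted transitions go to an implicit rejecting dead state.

start=s0; accept=s4; s0-0>s0; s0-1>s1; s1-0>s1; s1-1>s2; s2-0>s3; s2-1>s2; s3-0>s3; s3-1>s4; s4-0>s3; s4-1>s2

Handle the two conditions separately and then intersect. The first has 3 states tracking how much of the suffix `01` has currently been matched; the second has 5 states tracking the count of `1`s, saturating at 4. A product state is a pair (one from each), accepting exactly when both do. Equivalent product states are then merged.
A 5-state machine:
        0   1  
>  s0   s0  s1 
   s1   s1  s2 
   s2   s3  s2 
   s3   s3  s4 
 * s4   s3  s2 
(> = start, * = accepting)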